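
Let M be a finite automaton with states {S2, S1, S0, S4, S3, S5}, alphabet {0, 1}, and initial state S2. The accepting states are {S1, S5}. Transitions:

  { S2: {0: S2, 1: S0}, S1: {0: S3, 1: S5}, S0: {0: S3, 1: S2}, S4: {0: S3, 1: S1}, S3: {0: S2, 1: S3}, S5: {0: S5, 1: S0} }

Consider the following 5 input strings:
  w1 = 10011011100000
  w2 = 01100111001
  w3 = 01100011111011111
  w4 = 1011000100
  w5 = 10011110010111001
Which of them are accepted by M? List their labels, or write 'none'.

w1: Trace: S2 -1-> S0 -0-> S3 -0-> S2 -1-> S0 -1-> S2 -0-> S2 -1-> S0 -1-> S2 -1-> S0 -0-> S3 -0-> S2 -0-> S2 -0-> S2 -0-> S2  → end S2, rejected
w2: Trace: S2 -0-> S2 -1-> S0 -1-> S2 -0-> S2 -0-> S2 -1-> S0 -1-> S2 -1-> S0 -0-> S3 -0-> S2 -1-> S0  → end S0, rejected
w3: Trace: S2 -0-> S2 -1-> S0 -1-> S2 -0-> S2 -0-> S2 -0-> S2 -1-> S0 -1-> S2 -1-> S0 -1-> S2 -1-> S0 -0-> S3 -1-> S3 -1-> S3 -1-> S3 -1-> S3 -1-> S3  → end S3, rejected
w4: Trace: S2 -1-> S0 -0-> S3 -1-> S3 -1-> S3 -0-> S2 -0-> S2 -0-> S2 -1-> S0 -0-> S3 -0-> S2  → end S2, rejected
w5: Trace: S2 -1-> S0 -0-> S3 -0-> S2 -1-> S0 -1-> S2 -1-> S0 -1-> S2 -0-> S2 -0-> S2 -1-> S0 -0-> S3 -1-> S3 -1-> S3 -1-> S3 -0-> S2 -0-> S2 -1-> S0  → end S0, rejected

none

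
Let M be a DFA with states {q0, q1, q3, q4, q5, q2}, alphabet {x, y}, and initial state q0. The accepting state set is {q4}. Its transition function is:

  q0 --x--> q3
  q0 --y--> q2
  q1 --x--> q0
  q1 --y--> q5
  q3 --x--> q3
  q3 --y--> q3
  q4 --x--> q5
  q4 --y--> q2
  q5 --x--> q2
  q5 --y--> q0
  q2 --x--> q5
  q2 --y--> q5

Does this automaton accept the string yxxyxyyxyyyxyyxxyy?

start at q0
read 'y': q0 → q2
read 'x': q2 → q5
read 'x': q5 → q2
read 'y': q2 → q5
read 'x': q5 → q2
read 'y': q2 → q5
read 'y': q5 → q0
read 'x': q0 → q3
read 'y': q3 → q3
read 'y': q3 → q3
read 'y': q3 → q3
read 'x': q3 → q3
read 'y': q3 → q3
read 'y': q3 → q3
read 'x': q3 → q3
read 'x': q3 → q3
read 'y': q3 → q3
read 'y': q3 → q3
End state q3 is not accepting.

No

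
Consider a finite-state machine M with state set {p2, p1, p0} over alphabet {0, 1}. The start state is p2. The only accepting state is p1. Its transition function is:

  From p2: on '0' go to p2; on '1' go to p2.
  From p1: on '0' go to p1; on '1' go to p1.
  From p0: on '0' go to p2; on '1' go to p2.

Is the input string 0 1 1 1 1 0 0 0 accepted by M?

start at p2
read '0': p2 → p2
read '1': p2 → p2
read '1': p2 → p2
read '1': p2 → p2
read '1': p2 → p2
read '0': p2 → p2
read '0': p2 → p2
read '0': p2 → p2
End state p2 is not accepting.

No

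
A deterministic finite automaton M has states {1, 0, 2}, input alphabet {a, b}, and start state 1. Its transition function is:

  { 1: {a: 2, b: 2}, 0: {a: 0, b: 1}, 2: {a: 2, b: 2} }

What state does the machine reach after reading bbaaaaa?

1 → 2 → 2 → 2 → 2 → 2 → 2 → 2

2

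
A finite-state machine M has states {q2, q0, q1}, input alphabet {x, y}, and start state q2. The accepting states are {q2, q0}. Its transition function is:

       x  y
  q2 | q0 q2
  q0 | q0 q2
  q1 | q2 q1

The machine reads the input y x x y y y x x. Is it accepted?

Trace: q2 -y-> q2 -x-> q0 -x-> q0 -y-> q2 -y-> q2 -y-> q2 -x-> q0 -x-> q0
End state q0 is accepting.

Yes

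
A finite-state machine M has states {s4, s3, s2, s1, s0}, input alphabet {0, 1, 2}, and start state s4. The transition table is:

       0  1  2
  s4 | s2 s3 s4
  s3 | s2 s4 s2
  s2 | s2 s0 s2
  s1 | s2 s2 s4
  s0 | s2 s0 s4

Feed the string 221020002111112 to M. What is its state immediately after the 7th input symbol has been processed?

s4 → s4 → s4 → s3 → s2 → s2 → s2 → s2
After 7 symbols: s2.

s2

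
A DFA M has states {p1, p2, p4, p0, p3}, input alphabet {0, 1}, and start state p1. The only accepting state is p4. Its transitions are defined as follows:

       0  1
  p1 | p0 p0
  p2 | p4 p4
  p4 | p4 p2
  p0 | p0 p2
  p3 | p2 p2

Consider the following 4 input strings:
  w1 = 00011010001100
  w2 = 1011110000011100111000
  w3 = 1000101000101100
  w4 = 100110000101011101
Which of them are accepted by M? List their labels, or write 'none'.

w1, w2, w3

w1:
  start at p1
  read '0': p1 → p0
  read '0': p0 → p0
  read '0': p0 → p0
  read '1': p0 → p2
  read '1': p2 → p4
  read '0': p4 → p4
  read '1': p4 → p2
  read '0': p2 → p4
  read '0': p4 → p4
  read '0': p4 → p4
  read '1': p4 → p2
  read '1': p2 → p4
  read '0': p4 → p4
  read '0': p4 → p4
  end p4, accepted
w2:
  start at p1
  read '1': p1 → p0
  read '0': p0 → p0
  read '1': p0 → p2
  read '1': p2 → p4
  read '1': p4 → p2
  read '1': p2 → p4
  read '0': p4 → p4
  read '0': p4 → p4
  read '0': p4 → p4
  read '0': p4 → p4
  read '0': p4 → p4
  read '1': p4 → p2
  read '1': p2 → p4
  read '1': p4 → p2
  read '0': p2 → p4
  read '0': p4 → p4
  read '1': p4 → p2
  read '1': p2 → p4
  read '1': p4 → p2
  read '0': p2 → p4
  read '0': p4 → p4
  read '0': p4 → p4
  end p4, accepted
w3:
  start at p1
  read '1': p1 → p0
  read '0': p0 → p0
  read '0': p0 → p0
  read '0': p0 → p0
  read '1': p0 → p2
  read '0': p2 → p4
  read '1': p4 → p2
  read '0': p2 → p4
  read '0': p4 → p4
  read '0': p4 → p4
  read '1': p4 → p2
  read '0': p2 → p4
  read '1': p4 → p2
  read '1': p2 → p4
  read '0': p4 → p4
  read '0': p4 → p4
  end p4, accepted
w4:
  start at p1
  read '1': p1 → p0
  read '0': p0 → p0
  read '0': p0 → p0
  read '1': p0 → p2
  read '1': p2 → p4
  read '0': p4 → p4
  read '0': p4 → p4
  read '0': p4 → p4
  read '0': p4 → p4
  read '1': p4 → p2
  read '0': p2 → p4
  read '1': p4 → p2
  read '0': p2 → p4
  read '1': p4 → p2
  read '1': p2 → p4
  read '1': p4 → p2
  read '0': p2 → p4
  read '1': p4 → p2
  end p2, rejected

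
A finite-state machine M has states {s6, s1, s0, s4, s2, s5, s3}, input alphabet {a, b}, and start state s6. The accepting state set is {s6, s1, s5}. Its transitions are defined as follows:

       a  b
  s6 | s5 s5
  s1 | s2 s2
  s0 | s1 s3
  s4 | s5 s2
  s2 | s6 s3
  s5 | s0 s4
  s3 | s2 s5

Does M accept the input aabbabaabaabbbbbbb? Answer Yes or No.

Yes

Trace: s6 -a-> s5 -a-> s0 -b-> s3 -b-> s5 -a-> s0 -b-> s3 -a-> s2 -a-> s6 -b-> s5 -a-> s0 -a-> s1 -b-> s2 -b-> s3 -b-> s5 -b-> s4 -b-> s2 -b-> s3 -b-> s5
End state s5 is accepting.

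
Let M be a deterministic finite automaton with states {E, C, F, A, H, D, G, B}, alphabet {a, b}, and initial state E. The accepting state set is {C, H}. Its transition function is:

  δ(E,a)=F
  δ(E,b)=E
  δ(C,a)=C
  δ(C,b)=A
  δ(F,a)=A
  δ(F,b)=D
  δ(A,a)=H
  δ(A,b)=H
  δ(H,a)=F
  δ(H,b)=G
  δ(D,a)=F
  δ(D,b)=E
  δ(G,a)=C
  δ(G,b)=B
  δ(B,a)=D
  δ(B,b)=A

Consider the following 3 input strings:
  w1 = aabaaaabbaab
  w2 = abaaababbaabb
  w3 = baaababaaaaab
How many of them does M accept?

1

w1: E → F → A → H → F → A → H → F → D → E → F → A → H  → end H, accepted
w2: E → F → D → F → A → H → G → C → A → H → F → A → H → G  → end G, rejected
w3: E → E → F → A → H → G → C → A → H → F → A → H → F → D  → end D, rejected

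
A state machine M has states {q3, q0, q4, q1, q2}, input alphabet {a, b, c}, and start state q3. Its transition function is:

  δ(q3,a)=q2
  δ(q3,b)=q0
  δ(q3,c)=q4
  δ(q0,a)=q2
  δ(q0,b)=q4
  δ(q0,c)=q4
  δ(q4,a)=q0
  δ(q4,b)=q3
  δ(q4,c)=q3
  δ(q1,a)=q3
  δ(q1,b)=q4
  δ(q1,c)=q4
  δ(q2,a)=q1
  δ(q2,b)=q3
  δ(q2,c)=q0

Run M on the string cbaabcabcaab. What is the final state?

q3

start at q3
read 'c': q3 → q4
read 'b': q4 → q3
read 'a': q3 → q2
read 'a': q2 → q1
read 'b': q1 → q4
read 'c': q4 → q3
read 'a': q3 → q2
read 'b': q2 → q3
read 'c': q3 → q4
read 'a': q4 → q0
read 'a': q0 → q2
read 'b': q2 → q3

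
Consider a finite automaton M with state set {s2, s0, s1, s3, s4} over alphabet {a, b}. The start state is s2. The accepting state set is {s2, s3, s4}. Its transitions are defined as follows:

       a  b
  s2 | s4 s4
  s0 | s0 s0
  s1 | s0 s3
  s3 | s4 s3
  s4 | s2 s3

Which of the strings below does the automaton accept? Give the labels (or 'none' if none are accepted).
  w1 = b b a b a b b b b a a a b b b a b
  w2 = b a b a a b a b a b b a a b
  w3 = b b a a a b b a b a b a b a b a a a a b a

w1, w2, w3

w1:
  start at s2
  read 'b': s2 → s4
  read 'b': s4 → s3
  read 'a': s3 → s4
  read 'b': s4 → s3
  read 'a': s3 → s4
  read 'b': s4 → s3
  read 'b': s3 → s3
  read 'b': s3 → s3
  read 'b': s3 → s3
  read 'a': s3 → s4
  read 'a': s4 → s2
  read 'a': s2 → s4
  read 'b': s4 → s3
  read 'b': s3 → s3
  read 'b': s3 → s3
  read 'a': s3 → s4
  read 'b': s4 → s3
  end s3, accepted
w2:
  start at s2
  read 'b': s2 → s4
  read 'a': s4 → s2
  read 'b': s2 → s4
  read 'a': s4 → s2
  read 'a': s2 → s4
  read 'b': s4 → s3
  read 'a': s3 → s4
  read 'b': s4 → s3
  read 'a': s3 → s4
  read 'b': s4 → s3
  read 'b': s3 → s3
  read 'a': s3 → s4
  read 'a': s4 → s2
  read 'b': s2 → s4
  end s4, accepted
w3:
  start at s2
  read 'b': s2 → s4
  read 'b': s4 → s3
  read 'a': s3 → s4
  read 'a': s4 → s2
  read 'a': s2 → s4
  read 'b': s4 → s3
  read 'b': s3 → s3
  read 'a': s3 → s4
  read 'b': s4 → s3
  read 'a': s3 → s4
  read 'b': s4 → s3
  read 'a': s3 → s4
  read 'b': s4 → s3
  read 'a': s3 → s4
  read 'b': s4 → s3
  read 'a': s3 → s4
  read 'a': s4 → s2
  read 'a': s2 → s4
  read 'a': s4 → s2
  read 'b': s2 → s4
  read 'a': s4 → s2
  end s2, accepted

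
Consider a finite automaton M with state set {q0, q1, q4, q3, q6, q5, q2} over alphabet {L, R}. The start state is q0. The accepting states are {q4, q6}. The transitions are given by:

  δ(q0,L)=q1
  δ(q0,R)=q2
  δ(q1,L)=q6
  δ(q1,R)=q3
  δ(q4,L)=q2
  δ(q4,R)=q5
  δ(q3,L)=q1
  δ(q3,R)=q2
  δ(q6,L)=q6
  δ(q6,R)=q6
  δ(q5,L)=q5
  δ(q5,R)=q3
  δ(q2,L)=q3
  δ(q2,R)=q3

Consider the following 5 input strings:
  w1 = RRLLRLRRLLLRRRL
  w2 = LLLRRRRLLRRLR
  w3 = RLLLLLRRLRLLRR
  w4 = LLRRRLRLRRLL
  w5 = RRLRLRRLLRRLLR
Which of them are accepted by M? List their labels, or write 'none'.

w1: Trace: q0 -R-> q2 -R-> q3 -L-> q1 -L-> q6 -R-> q6 -L-> q6 -R-> q6 -R-> q6 -L-> q6 -L-> q6 -L-> q6 -R-> q6 -R-> q6 -R-> q6 -L-> q6  → end q6, accepted
w2: Trace: q0 -L-> q1 -L-> q6 -L-> q6 -R-> q6 -R-> q6 -R-> q6 -R-> q6 -L-> q6 -L-> q6 -R-> q6 -R-> q6 -L-> q6 -R-> q6  → end q6, accepted
w3: Trace: q0 -R-> q2 -L-> q3 -L-> q1 -L-> q6 -L-> q6 -L-> q6 -R-> q6 -R-> q6 -L-> q6 -R-> q6 -L-> q6 -L-> q6 -R-> q6 -R-> q6  → end q6, accepted
w4: Trace: q0 -L-> q1 -L-> q6 -R-> q6 -R-> q6 -R-> q6 -L-> q6 -R-> q6 -L-> q6 -R-> q6 -R-> q6 -L-> q6 -L-> q6  → end q6, accepted
w5: Trace: q0 -R-> q2 -R-> q3 -L-> q1 -R-> q3 -L-> q1 -R-> q3 -R-> q2 -L-> q3 -L-> q1 -R-> q3 -R-> q2 -L-> q3 -L-> q1 -R-> q3  → end q3, rejected

w1, w2, w3, w4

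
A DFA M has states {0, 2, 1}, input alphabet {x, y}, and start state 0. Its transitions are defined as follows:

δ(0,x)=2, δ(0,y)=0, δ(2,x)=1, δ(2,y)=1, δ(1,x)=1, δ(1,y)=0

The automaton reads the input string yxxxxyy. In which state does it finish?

0

start at 0
read 'y': 0 → 0
read 'x': 0 → 2
read 'x': 2 → 1
read 'x': 1 → 1
read 'x': 1 → 1
read 'y': 1 → 0
read 'y': 0 → 0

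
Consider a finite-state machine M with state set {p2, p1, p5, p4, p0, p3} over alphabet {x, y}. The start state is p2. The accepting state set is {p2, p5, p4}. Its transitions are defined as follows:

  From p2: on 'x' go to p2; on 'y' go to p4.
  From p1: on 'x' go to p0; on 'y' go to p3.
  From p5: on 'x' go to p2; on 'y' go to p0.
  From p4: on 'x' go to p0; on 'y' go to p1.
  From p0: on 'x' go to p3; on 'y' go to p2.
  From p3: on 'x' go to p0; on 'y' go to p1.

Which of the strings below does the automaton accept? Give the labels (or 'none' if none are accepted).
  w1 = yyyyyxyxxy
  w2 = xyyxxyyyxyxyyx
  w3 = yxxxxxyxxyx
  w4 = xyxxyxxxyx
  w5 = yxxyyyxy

w1: Trace: p2 -y-> p4 -y-> p1 -y-> p3 -y-> p1 -y-> p3 -x-> p0 -y-> p2 -x-> p2 -x-> p2 -y-> p4  → end p4, accepted
w2: Trace: p2 -x-> p2 -y-> p4 -y-> p1 -x-> p0 -x-> p3 -y-> p1 -y-> p3 -y-> p1 -x-> p0 -y-> p2 -x-> p2 -y-> p4 -y-> p1 -x-> p0  → end p0, rejected
w3: Trace: p2 -y-> p4 -x-> p0 -x-> p3 -x-> p0 -x-> p3 -x-> p0 -y-> p2 -x-> p2 -x-> p2 -y-> p4 -x-> p0  → end p0, rejected
w4: Trace: p2 -x-> p2 -y-> p4 -x-> p0 -x-> p3 -y-> p1 -x-> p0 -x-> p3 -x-> p0 -y-> p2 -x-> p2  → end p2, accepted
w5: Trace: p2 -y-> p4 -x-> p0 -x-> p3 -y-> p1 -y-> p3 -y-> p1 -x-> p0 -y-> p2  → end p2, accepted

w1, w4, w5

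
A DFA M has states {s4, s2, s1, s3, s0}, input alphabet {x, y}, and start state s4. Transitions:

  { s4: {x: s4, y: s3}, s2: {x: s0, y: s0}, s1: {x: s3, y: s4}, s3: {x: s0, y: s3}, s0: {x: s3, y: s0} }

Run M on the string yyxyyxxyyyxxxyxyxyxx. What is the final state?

Trace: s4 -y-> s3 -y-> s3 -x-> s0 -y-> s0 -y-> s0 -x-> s3 -x-> s0 -y-> s0 -y-> s0 -y-> s0 -x-> s3 -x-> s0 -x-> s3 -y-> s3 -x-> s0 -y-> s0 -x-> s3 -y-> s3 -x-> s0 -x-> s3

s3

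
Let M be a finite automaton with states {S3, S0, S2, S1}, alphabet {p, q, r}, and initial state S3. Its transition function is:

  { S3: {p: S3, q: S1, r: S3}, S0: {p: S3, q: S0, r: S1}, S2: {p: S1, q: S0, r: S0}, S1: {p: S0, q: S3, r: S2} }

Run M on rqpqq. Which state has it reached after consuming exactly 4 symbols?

start at S3
read 'r': S3 → S3
read 'q': S3 → S1
read 'p': S1 → S0
read 'q': S0 → S0
After 4 symbols: S0.

S0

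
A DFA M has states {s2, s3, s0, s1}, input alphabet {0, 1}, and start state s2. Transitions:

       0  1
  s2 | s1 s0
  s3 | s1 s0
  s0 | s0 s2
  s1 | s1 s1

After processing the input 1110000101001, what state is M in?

s2 → s0 → s2 → s0 → s0 → s0 → s0 → s0 → s2 → s1 → s1 → s1 → s1 → s1

s1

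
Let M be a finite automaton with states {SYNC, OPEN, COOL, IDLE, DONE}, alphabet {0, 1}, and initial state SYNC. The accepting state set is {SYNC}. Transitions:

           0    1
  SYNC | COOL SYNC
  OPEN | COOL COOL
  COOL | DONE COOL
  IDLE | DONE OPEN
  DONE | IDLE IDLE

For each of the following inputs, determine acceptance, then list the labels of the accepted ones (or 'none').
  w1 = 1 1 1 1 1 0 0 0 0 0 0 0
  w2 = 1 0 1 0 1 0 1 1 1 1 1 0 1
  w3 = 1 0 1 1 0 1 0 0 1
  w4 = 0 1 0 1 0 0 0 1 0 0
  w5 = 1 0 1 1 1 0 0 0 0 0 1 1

w1: SYNC → SYNC → SYNC → SYNC → SYNC → SYNC → COOL → DONE → IDLE → DONE → IDLE → DONE → IDLE  → end IDLE, rejected
w2: SYNC → SYNC → COOL → COOL → DONE → IDLE → DONE → IDLE → OPEN → COOL → COOL → COOL → DONE → IDLE  → end IDLE, rejected
w3: SYNC → SYNC → COOL → COOL → COOL → DONE → IDLE → DONE → IDLE → OPEN  → end OPEN, rejected
w4: SYNC → COOL → COOL → DONE → IDLE → DONE → IDLE → DONE → IDLE → DONE → IDLE  → end IDLE, rejected
w5: SYNC → SYNC → COOL → COOL → COOL → COOL → DONE → IDLE → DONE → IDLE → DONE → IDLE → OPEN  → end OPEN, rejected

none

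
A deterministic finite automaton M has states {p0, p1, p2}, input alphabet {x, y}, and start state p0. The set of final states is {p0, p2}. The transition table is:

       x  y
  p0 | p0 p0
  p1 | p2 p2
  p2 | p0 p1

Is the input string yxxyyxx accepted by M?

Yes

Trace: p0 -y-> p0 -x-> p0 -x-> p0 -y-> p0 -y-> p0 -x-> p0 -x-> p0
End state p0 is accepting.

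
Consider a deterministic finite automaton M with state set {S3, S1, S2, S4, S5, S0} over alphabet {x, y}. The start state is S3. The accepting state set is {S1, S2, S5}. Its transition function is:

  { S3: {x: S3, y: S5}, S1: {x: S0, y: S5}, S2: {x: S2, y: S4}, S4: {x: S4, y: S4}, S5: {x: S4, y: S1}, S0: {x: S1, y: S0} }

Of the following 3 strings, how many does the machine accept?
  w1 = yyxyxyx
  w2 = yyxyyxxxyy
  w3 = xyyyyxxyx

1

w1: Trace: S3 -y-> S5 -y-> S1 -x-> S0 -y-> S0 -x-> S1 -y-> S5 -x-> S4  → end S4, rejected
w2: Trace: S3 -y-> S5 -y-> S1 -x-> S0 -y-> S0 -y-> S0 -x-> S1 -x-> S0 -x-> S1 -y-> S5 -y-> S1  → end S1, accepted
w3: Trace: S3 -x-> S3 -y-> S5 -y-> S1 -y-> S5 -y-> S1 -x-> S0 -x-> S1 -y-> S5 -x-> S4  → end S4, rejected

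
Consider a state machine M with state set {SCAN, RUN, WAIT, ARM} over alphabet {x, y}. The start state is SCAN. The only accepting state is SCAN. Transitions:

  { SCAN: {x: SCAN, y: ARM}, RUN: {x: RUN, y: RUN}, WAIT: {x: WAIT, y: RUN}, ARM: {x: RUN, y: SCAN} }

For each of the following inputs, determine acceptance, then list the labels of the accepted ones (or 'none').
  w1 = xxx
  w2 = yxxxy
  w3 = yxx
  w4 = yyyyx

w1, w4

w1: Trace: SCAN -x-> SCAN -x-> SCAN -x-> SCAN  → end SCAN, accepted
w2: Trace: SCAN -y-> ARM -x-> RUN -x-> RUN -x-> RUN -y-> RUN  → end RUN, rejected
w3: Trace: SCAN -y-> ARM -x-> RUN -x-> RUN  → end RUN, rejected
w4: Trace: SCAN -y-> ARM -y-> SCAN -y-> ARM -y-> SCAN -x-> SCAN  → end SCAN, accepted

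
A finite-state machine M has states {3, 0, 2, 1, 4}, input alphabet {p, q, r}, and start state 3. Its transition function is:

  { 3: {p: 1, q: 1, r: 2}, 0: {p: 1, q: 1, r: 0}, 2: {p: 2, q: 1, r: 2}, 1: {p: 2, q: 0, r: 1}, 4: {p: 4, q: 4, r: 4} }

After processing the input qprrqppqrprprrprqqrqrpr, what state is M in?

2

3 → 1 → 2 → 2 → 2 → 1 → 2 → 2 → 1 → 1 → 2 → 2 → 2 → 2 → 2 → 2 → 2 → 1 → 0 → 0 → 1 → 1 → 2 → 2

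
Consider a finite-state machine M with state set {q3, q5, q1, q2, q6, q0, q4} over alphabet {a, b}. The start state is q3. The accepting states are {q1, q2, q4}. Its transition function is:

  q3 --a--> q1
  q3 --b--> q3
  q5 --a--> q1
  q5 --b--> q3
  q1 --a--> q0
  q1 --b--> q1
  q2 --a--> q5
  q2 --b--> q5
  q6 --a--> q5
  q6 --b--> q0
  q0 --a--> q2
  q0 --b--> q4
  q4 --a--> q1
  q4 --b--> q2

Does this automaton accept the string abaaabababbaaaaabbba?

Yes

start at q3
read 'a': q3 → q1
read 'b': q1 → q1
read 'a': q1 → q0
read 'a': q0 → q2
read 'a': q2 → q5
read 'b': q5 → q3
read 'a': q3 → q1
read 'b': q1 → q1
read 'a': q1 → q0
read 'b': q0 → q4
read 'b': q4 → q2
read 'a': q2 → q5
read 'a': q5 → q1
read 'a': q1 → q0
read 'a': q0 → q2
read 'a': q2 → q5
read 'b': q5 → q3
read 'b': q3 → q3
read 'b': q3 → q3
read 'a': q3 → q1
End state q1 is accepting.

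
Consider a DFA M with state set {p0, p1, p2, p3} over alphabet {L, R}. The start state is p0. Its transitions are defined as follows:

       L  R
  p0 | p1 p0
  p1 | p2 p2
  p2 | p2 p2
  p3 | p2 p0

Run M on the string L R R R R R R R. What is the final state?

p0 → p1 → p2 → p2 → p2 → p2 → p2 → p2 → p2

p2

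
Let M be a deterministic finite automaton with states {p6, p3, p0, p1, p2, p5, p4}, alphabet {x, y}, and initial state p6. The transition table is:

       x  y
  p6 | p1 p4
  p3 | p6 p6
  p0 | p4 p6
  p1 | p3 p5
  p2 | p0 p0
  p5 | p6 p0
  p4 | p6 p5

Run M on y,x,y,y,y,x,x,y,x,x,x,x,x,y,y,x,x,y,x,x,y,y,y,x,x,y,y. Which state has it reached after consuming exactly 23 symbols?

p6

Trace: p6 -y-> p4 -x-> p6 -y-> p4 -y-> p5 -y-> p0 -x-> p4 -x-> p6 -y-> p4 -x-> p6 -x-> p1 -x-> p3 -x-> p6 -x-> p1 -y-> p5 -y-> p0 -x-> p4 -x-> p6 -y-> p4 -x-> p6 -x-> p1 -y-> p5 -y-> p0 -y-> p6
After 23 symbols: p6.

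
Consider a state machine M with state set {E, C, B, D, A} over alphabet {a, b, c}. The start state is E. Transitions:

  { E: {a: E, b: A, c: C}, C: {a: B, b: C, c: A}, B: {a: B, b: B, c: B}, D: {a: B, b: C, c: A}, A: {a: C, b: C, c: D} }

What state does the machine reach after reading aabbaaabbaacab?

B

start at E
read 'a': E → E
read 'a': E → E
read 'b': E → A
read 'b': A → C
read 'a': C → B
read 'a': B → B
read 'a': B → B
read 'b': B → B
read 'b': B → B
read 'a': B → B
read 'a': B → B
read 'c': B → B
read 'a': B → B
read 'b': B → B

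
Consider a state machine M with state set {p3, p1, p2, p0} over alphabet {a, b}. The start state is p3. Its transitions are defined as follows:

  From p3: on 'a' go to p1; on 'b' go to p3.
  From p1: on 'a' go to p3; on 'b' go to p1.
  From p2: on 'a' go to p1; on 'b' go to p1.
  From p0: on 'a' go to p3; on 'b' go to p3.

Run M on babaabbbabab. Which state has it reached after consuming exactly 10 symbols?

Trace: p3 -b-> p3 -a-> p1 -b-> p1 -a-> p3 -a-> p1 -b-> p1 -b-> p1 -b-> p1 -a-> p3 -b-> p3
After 10 symbols: p3.

p3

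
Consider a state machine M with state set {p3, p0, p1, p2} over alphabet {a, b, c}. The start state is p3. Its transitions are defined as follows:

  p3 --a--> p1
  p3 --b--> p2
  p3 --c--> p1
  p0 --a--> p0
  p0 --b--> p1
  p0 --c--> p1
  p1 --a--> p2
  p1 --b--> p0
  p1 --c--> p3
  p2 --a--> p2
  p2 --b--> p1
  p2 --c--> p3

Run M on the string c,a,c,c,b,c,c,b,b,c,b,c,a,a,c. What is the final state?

p3

Trace: p3 -c-> p1 -a-> p2 -c-> p3 -c-> p1 -b-> p0 -c-> p1 -c-> p3 -b-> p2 -b-> p1 -c-> p3 -b-> p2 -c-> p3 -a-> p1 -a-> p2 -c-> p3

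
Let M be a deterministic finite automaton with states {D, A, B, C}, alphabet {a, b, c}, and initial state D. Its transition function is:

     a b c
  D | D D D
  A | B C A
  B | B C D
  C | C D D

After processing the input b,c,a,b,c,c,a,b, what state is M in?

Trace: D -b-> D -c-> D -a-> D -b-> D -c-> D -c-> D -a-> D -b-> D

D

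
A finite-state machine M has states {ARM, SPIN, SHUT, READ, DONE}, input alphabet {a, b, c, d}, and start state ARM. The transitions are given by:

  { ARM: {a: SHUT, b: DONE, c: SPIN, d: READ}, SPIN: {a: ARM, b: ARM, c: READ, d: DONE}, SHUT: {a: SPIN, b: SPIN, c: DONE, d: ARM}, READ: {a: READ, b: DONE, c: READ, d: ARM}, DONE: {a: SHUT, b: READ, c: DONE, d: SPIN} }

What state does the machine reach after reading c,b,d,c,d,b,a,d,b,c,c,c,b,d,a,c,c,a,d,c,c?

READ

start at ARM
read 'c': ARM → SPIN
read 'b': SPIN → ARM
read 'd': ARM → READ
read 'c': READ → READ
read 'd': READ → ARM
read 'b': ARM → DONE
read 'a': DONE → SHUT
read 'd': SHUT → ARM
read 'b': ARM → DONE
read 'c': DONE → DONE
read 'c': DONE → DONE
read 'c': DONE → DONE
read 'b': DONE → READ
read 'd': READ → ARM
read 'a': ARM → SHUT
read 'c': SHUT → DONE
read 'c': DONE → DONE
read 'a': DONE → SHUT
read 'd': SHUT → ARM
read 'c': ARM → SPIN
read 'c': SPIN → READ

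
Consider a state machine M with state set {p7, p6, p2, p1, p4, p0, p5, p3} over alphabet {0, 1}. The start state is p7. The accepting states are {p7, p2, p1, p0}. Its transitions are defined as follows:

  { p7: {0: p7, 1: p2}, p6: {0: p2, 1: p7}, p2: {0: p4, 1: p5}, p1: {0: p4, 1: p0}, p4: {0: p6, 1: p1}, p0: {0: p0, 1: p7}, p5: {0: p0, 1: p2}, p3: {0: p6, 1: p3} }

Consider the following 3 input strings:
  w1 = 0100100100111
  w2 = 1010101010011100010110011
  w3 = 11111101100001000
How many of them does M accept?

2

w1:
  start at p7
  read '0': p7 → p7
  read '1': p7 → p2
  read '0': p2 → p4
  read '0': p4 → p6
  read '1': p6 → p7
  read '0': p7 → p7
  read '0': p7 → p7
  read '1': p7 → p2
  read '0': p2 → p4
  read '0': p4 → p6
  read '1': p6 → p7
  read '1': p7 → p2
  read '1': p2 → p5
  end p5, rejected
w2:
  start at p7
  read '1': p7 → p2
  read '0': p2 → p4
  read '1': p4 → p1
  read '0': p1 → p4
  read '1': p4 → p1
  read '0': p1 → p4
  read '1': p4 → p1
  read '0': p1 → p4
  read '1': p4 → p1
  read '0': p1 → p4
  read '0': p4 → p6
  read '1': p6 → p7
  read '1': p7 → p2
  read '1': p2 → p5
  read '0': p5 → p0
  read '0': p0 → p0
  read '0': p0 → p0
  read '1': p0 → p7
  read '0': p7 → p7
  read '1': p7 → p2
  read '1': p2 → p5
  read '0': p5 → p0
  read '0': p0 → p0
  read '1': p0 → p7
  read '1': p7 → p2
  end p2, accepted
w3:
  start at p7
  read '1': p7 → p2
  read '1': p2 → p5
  read '1': p5 → p2
  read '1': p2 → p5
  read '1': p5 → p2
  read '1': p2 → p5
  read '0': p5 → p0
  read '1': p0 → p7
  read '1': p7 → p2
  read '0': p2 → p4
  read '0': p4 → p6
  read '0': p6 → p2
  read '0': p2 → p4
  read '1': p4 → p1
  read '0': p1 → p4
  read '0': p4 → p6
  read '0': p6 → p2
  end p2, accepted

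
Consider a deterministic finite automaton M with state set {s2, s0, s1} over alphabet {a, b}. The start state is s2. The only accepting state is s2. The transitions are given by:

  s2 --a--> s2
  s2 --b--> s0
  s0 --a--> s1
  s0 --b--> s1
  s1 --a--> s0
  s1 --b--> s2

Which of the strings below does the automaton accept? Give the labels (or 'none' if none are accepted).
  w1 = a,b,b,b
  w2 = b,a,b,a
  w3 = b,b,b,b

w1, w2

w1: s2 → s2 → s0 → s1 → s2  → end s2, accepted
w2: s2 → s0 → s1 → s2 → s2  → end s2, accepted
w3: s2 → s0 → s1 → s2 → s0  → end s0, rejected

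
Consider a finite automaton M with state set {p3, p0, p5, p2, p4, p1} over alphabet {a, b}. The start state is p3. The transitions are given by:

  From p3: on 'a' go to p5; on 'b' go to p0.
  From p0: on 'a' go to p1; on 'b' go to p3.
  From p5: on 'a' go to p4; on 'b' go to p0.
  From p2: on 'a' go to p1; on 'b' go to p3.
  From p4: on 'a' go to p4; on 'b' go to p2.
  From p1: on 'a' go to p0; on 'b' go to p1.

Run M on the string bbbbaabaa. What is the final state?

start at p3
read 'b': p3 → p0
read 'b': p0 → p3
read 'b': p3 → p0
read 'b': p0 → p3
read 'a': p3 → p5
read 'a': p5 → p4
read 'b': p4 → p2
read 'a': p2 → p1
read 'a': p1 → p0

p0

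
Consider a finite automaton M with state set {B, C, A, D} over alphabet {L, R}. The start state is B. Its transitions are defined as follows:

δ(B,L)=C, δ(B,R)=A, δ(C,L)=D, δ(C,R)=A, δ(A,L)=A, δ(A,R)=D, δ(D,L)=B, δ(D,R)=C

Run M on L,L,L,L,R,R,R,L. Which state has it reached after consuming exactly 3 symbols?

B → C → D → B
After 3 symbols: B.

B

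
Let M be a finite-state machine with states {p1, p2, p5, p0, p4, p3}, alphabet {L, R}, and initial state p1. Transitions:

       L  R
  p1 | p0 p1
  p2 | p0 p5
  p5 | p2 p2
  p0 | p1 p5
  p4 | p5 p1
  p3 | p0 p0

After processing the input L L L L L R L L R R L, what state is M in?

p0

start at p1
read 'L': p1 → p0
read 'L': p0 → p1
read 'L': p1 → p0
read 'L': p0 → p1
read 'L': p1 → p0
read 'R': p0 → p5
read 'L': p5 → p2
read 'L': p2 → p0
read 'R': p0 → p5
read 'R': p5 → p2
read 'L': p2 → p0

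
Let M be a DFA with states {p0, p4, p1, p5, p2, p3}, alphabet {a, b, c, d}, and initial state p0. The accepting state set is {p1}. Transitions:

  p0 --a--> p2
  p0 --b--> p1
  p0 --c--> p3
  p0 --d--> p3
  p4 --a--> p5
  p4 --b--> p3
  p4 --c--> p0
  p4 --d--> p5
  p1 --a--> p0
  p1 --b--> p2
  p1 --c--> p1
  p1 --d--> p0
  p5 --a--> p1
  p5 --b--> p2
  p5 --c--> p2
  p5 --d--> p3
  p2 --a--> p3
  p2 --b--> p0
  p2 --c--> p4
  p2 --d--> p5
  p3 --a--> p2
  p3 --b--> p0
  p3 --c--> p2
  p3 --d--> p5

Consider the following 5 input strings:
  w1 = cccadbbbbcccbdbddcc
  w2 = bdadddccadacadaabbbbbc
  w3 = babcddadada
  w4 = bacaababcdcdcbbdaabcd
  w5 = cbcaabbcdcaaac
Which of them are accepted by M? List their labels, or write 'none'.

w1: p0 → p3 → p2 → p4 → p5 → p3 → p0 → p1 → p2 → p0 → p3 → p2 → p4 → p3 → p5 → p2 → p5 → p3 → p2 → p4  → end p4, rejected
w2: p0 → p1 → p0 → p2 → p5 → p3 → p5 → p2 → p4 → p5 → p3 → p2 → p4 → p5 → p3 → p2 → p3 → p0 → p1 → p2 → p0 → p1 → p1  → end p1, accepted
w3: p0 → p1 → p0 → p1 → p1 → p0 → p3 → p2 → p5 → p1 → p0 → p2  → end p2, rejected
w4: p0 → p1 → p0 → p3 → p2 → p3 → p0 → p2 → p0 → p3 → p5 → p2 → p5 → p2 → p0 → p1 → p0 → p2 → p3 → p0 → p3 → p5  → end p5, rejected
w5: p0 → p3 → p0 → p3 → p2 → p3 → p0 → p1 → p1 → p0 → p3 → p2 → p3 → p2 → p4  → end p4, rejected

w2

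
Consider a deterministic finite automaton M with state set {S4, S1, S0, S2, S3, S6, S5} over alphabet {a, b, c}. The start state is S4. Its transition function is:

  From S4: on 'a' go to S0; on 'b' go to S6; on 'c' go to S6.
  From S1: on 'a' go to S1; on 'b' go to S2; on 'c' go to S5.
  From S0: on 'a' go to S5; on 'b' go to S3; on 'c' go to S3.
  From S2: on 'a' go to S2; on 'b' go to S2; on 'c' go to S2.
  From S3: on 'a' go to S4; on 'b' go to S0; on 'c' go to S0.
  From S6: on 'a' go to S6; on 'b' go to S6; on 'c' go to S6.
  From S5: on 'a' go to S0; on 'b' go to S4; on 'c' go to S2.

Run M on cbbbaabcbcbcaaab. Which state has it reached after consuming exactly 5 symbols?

Trace: S4 -c-> S6 -b-> S6 -b-> S6 -b-> S6 -a-> S6
After 5 symbols: S6.

S6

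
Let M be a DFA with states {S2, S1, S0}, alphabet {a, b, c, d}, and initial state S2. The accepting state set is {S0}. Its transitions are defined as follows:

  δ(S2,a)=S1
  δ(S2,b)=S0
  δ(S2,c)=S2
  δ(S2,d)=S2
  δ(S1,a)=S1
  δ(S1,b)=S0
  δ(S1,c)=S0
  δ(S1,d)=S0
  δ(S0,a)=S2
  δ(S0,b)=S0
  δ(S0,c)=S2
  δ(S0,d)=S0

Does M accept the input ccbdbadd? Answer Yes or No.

start at S2
read 'c': S2 → S2
read 'c': S2 → S2
read 'b': S2 → S0
read 'd': S0 → S0
read 'b': S0 → S0
read 'a': S0 → S2
read 'd': S2 → S2
read 'd': S2 → S2
End state S2 is not accepting.

No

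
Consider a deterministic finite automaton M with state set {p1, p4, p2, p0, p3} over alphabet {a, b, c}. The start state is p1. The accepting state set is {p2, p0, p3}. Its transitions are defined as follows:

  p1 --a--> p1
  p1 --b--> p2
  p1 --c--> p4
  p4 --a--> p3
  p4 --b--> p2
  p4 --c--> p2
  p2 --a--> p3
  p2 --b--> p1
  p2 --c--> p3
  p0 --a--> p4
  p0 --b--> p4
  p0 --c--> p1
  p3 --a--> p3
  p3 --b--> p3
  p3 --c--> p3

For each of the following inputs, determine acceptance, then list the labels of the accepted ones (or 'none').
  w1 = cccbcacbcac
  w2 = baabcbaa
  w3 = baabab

w1: p1 → p4 → p2 → p3 → p3 → p3 → p3 → p3 → p3 → p3 → p3 → p3  → end p3, accepted
w2: p1 → p2 → p3 → p3 → p3 → p3 → p3 → p3 → p3  → end p3, accepted
w3: p1 → p2 → p3 → p3 → p3 → p3 → p3  → end p3, accepted

w1, w2, w3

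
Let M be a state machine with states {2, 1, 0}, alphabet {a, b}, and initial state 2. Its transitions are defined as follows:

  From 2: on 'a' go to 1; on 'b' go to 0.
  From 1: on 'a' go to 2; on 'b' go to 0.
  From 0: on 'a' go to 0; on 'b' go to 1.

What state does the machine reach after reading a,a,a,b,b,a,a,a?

Trace: 2 -a-> 1 -a-> 2 -a-> 1 -b-> 0 -b-> 1 -a-> 2 -a-> 1 -a-> 2

2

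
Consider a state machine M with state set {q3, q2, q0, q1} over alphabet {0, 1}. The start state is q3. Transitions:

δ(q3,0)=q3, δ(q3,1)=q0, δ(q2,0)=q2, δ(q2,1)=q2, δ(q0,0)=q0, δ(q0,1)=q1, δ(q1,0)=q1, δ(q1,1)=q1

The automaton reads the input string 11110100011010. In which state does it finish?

q1

q3 → q0 → q1 → q1 → q1 → q1 → q1 → q1 → q1 → q1 → q1 → q1 → q1 → q1 → q1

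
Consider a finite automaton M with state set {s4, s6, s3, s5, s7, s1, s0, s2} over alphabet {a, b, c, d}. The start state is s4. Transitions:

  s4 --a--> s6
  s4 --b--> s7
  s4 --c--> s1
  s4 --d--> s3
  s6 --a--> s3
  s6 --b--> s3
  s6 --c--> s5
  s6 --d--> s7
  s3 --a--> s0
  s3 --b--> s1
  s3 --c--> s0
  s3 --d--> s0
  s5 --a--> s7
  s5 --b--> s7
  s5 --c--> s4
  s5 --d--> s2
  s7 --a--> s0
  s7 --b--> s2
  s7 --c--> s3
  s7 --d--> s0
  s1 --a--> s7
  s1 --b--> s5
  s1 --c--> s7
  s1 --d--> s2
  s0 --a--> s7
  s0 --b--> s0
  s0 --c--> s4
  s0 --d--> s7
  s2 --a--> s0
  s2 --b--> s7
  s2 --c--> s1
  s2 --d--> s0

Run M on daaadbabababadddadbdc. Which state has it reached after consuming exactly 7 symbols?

s0

Trace: s4 -d-> s3 -a-> s0 -a-> s7 -a-> s0 -d-> s7 -b-> s2 -a-> s0
After 7 symbols: s0.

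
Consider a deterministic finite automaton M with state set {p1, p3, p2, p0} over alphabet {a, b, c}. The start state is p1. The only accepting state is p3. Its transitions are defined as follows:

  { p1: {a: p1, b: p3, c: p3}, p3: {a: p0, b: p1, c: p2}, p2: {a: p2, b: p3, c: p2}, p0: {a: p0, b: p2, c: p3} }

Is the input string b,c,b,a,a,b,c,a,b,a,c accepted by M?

Yes

p1 → p3 → p2 → p3 → p0 → p0 → p2 → p2 → p2 → p3 → p0 → p3
End state p3 is accepting.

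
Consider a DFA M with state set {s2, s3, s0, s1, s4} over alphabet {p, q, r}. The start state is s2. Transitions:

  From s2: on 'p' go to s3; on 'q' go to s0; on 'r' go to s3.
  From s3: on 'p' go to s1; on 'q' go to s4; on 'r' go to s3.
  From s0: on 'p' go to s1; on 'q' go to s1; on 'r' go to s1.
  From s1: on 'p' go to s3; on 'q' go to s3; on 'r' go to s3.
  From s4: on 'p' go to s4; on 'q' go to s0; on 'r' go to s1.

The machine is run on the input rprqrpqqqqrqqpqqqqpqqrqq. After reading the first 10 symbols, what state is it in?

s3

Trace: s2 -r-> s3 -p-> s1 -r-> s3 -q-> s4 -r-> s1 -p-> s3 -q-> s4 -q-> s0 -q-> s1 -q-> s3
After 10 symbols: s3.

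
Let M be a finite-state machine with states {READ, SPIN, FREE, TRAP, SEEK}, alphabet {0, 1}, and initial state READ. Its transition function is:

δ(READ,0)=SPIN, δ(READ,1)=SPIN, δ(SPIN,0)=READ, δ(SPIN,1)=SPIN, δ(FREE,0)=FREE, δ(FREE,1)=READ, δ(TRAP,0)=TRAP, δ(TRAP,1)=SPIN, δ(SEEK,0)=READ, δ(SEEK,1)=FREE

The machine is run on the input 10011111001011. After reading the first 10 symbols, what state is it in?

READ → SPIN → READ → SPIN → SPIN → SPIN → SPIN → SPIN → SPIN → READ → SPIN
After 10 symbols: SPIN.

SPIN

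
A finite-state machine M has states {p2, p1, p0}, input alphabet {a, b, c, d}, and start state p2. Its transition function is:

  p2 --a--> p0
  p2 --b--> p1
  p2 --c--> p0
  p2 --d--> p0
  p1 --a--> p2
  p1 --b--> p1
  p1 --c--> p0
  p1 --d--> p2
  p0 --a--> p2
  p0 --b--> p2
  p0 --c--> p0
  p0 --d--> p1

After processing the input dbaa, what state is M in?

p2

Trace: p2 -d-> p0 -b-> p2 -a-> p0 -a-> p2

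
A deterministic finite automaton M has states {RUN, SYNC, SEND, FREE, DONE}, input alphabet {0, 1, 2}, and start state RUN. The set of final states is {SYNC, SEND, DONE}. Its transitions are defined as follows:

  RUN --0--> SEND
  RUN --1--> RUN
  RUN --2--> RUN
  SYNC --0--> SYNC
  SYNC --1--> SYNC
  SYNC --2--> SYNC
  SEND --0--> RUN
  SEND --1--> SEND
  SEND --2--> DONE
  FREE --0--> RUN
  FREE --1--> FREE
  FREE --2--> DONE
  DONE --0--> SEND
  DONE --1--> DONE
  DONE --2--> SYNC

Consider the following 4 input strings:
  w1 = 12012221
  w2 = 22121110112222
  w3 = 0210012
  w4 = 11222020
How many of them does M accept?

3

w1: RUN → RUN → RUN → SEND → SEND → DONE → SYNC → SYNC → SYNC  → end SYNC, accepted
w2: RUN → RUN → RUN → RUN → RUN → RUN → RUN → RUN → SEND → SEND → SEND → DONE → SYNC → SYNC → SYNC  → end SYNC, accepted
w3: RUN → SEND → DONE → DONE → SEND → RUN → RUN → RUN  → end RUN, rejected
w4: RUN → RUN → RUN → RUN → RUN → RUN → SEND → DONE → SEND  → end SEND, accepted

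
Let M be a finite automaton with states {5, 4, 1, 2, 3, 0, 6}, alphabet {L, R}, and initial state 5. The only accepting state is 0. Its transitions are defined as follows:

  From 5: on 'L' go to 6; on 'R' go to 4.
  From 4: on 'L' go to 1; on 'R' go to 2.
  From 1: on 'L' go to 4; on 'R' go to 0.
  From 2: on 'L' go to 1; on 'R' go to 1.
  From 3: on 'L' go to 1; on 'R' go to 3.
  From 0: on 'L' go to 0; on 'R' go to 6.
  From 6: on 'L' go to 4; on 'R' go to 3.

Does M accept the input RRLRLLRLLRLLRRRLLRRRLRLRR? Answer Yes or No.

5 → 4 → 2 → 1 → 0 → 0 → 0 → 6 → 4 → 1 → 0 → 0 → 0 → 6 → 3 → 3 → 1 → 4 → 2 → 1 → 0 → 0 → 6 → 4 → 2 → 1
End state 1 is not accepting.

No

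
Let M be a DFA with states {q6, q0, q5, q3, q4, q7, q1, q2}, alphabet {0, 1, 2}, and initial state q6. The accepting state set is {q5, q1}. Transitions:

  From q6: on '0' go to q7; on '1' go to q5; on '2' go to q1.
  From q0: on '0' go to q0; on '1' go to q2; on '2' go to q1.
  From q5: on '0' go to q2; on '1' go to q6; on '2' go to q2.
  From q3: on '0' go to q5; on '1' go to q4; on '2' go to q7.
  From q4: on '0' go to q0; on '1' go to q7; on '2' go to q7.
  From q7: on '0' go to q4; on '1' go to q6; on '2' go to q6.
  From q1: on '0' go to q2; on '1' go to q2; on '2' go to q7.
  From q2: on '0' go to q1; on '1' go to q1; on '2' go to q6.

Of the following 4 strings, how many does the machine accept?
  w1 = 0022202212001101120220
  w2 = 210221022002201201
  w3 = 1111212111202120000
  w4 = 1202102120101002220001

2

w1:
  start at q6
  read '0': q6 → q7
  read '0': q7 → q4
  read '2': q4 → q7
  read '2': q7 → q6
  read '2': q6 → q1
  read '0': q1 → q2
  read '2': q2 → q6
  read '2': q6 → q1
  read '1': q1 → q2
  read '2': q2 → q6
  read '0': q6 → q7
  read '0': q7 → q4
  read '1': q4 → q7
  read '1': q7 → q6
  read '0': q6 → q7
  read '1': q7 → q6
  read '1': q6 → q5
  read '2': q5 → q2
  read '0': q2 → q1
  read '2': q1 → q7
  read '2': q7 → q6
  read '0': q6 → q7
  end q7, rejected
w2:
  start at q6
  read '2': q6 → q1
  read '1': q1 → q2
  read '0': q2 → q1
  read '2': q1 → q7
  read '2': q7 → q6
  read '1': q6 → q5
  read '0': q5 → q2
  read '2': q2 → q6
  read '2': q6 → q1
  read '0': q1 → q2
  read '0': q2 → q1
  read '2': q1 → q7
  read '2': q7 → q6
  read '0': q6 → q7
  read '1': q7 → q6
  read '2': q6 → q1
  read '0': q1 → q2
  read '1': q2 → q1
  end q1, accepted
w3:
  start at q6
  read '1': q6 → q5
  read '1': q5 → q6
  read '1': q6 → q5
  read '1': q5 → q6
  read '2': q6 → q1
  read '1': q1 → q2
  read '2': q2 → q6
  read '1': q6 → q5
  read '1': q5 → q6
  read '1': q6 → q5
  read '2': q5 → q2
  read '0': q2 → q1
  read '2': q1 → q7
  read '1': q7 → q6
  read '2': q6 → q1
  read '0': q1 → q2
  read '0': q2 → q1
  read '0': q1 → q2
  read '0': q2 → q1
  end q1, accepted
w4:
  start at q6
  read '1': q6 → q5
  read '2': q5 → q2
  read '0': q2 → q1
  read '2': q1 → q7
  read '1': q7 → q6
  read '0': q6 → q7
  read '2': q7 → q6
  read '1': q6 → q5
  read '2': q5 → q2
  read '0': q2 → q1
  read '1': q1 → q2
  read '0': q2 → q1
  read '1': q1 → q2
  read '0': q2 → q1
  read '0': q1 → q2
  read '2': q2 → q6
  read '2': q6 → q1
  read '2': q1 → q7
  read '0': q7 → q4
  read '0': q4 → q0
  read '0': q0 → q0
  read '1': q0 → q2
  end q2, rejected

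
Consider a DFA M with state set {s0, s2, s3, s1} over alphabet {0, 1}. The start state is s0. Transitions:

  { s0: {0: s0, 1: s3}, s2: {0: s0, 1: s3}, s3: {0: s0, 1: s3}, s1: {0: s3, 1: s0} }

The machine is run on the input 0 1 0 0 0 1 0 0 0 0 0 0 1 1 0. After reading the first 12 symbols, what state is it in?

s0

Trace: s0 -0-> s0 -1-> s3 -0-> s0 -0-> s0 -0-> s0 -1-> s3 -0-> s0 -0-> s0 -0-> s0 -0-> s0 -0-> s0 -0-> s0
After 12 symbols: s0.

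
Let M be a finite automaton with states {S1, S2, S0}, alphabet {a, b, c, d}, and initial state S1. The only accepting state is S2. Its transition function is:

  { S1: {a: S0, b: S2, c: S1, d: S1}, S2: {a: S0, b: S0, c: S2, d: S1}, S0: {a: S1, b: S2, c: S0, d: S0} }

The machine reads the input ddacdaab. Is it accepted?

S1 → S1 → S1 → S0 → S0 → S0 → S1 → S0 → S2
End state S2 is accepting.

Yes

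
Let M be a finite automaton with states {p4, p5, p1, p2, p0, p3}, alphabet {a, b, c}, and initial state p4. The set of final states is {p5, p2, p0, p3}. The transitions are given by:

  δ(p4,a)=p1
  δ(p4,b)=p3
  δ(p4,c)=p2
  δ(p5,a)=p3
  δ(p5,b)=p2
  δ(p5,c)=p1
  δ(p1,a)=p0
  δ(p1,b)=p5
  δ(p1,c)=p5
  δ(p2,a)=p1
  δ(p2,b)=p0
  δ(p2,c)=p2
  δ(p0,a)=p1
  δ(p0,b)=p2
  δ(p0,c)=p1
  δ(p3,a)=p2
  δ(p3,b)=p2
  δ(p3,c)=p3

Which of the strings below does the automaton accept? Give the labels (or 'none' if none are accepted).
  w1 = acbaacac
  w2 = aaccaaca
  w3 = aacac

w1:
  start at p4
  read 'a': p4 → p1
  read 'c': p1 → p5
  read 'b': p5 → p2
  read 'a': p2 → p1
  read 'a': p1 → p0
  read 'c': p0 → p1
  read 'a': p1 → p0
  read 'c': p0 → p1
  end p1, rejected
w2:
  start at p4
  read 'a': p4 → p1
  read 'a': p1 → p0
  read 'c': p0 → p1
  read 'c': p1 → p5
  read 'a': p5 → p3
  read 'a': p3 → p2
  read 'c': p2 → p2
  read 'a': p2 → p1
  end p1, rejected
w3:
  start at p4
  read 'a': p4 → p1
  read 'a': p1 → p0
  read 'c': p0 → p1
  read 'a': p1 → p0
  read 'c': p0 → p1
  end p1, rejected

none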